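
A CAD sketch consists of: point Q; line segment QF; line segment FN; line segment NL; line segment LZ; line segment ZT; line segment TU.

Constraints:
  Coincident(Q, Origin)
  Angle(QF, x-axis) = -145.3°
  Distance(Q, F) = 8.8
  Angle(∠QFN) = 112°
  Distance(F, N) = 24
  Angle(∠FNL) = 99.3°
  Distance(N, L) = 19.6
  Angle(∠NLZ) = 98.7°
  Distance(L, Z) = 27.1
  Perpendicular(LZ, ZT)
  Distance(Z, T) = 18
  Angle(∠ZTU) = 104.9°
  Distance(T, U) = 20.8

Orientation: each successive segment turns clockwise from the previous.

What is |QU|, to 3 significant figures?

18.8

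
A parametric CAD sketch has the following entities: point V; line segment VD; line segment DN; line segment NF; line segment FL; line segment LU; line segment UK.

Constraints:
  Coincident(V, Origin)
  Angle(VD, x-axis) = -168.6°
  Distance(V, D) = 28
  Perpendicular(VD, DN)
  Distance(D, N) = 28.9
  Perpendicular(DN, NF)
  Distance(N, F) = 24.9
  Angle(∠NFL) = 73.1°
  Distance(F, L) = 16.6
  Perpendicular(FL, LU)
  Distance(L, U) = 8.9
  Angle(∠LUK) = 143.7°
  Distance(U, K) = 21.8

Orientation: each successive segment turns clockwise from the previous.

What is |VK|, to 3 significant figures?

44.3

V is at the origin; VD runs at -168.6° with length 28.0, so D = (-27.4, -5.53). The perpendicularity gives DN at right angles to VD, so DN runs at 101°; with |DN| = 28.9, N = (-33.2, 22.8). DN is perpendicular to NF, so NF runs at 11.4°; with |NF| = 24.9, F = (-8.75, 27.7). ∠NFL = 73.1° gives FL at -95.5° from the x-axis; with |FL| = 16.6, L = (-10.3, 11.2). The perpendicularity gives LU at right angles to FL, so LU runs at 174°; with |LU| = 8.9, U = (-19.2, 12.0). ∠LUK = 143.7° gives UK at 138° from the x-axis; with |UK| = 21.8, K = (-35.5, 26.6). Then |VK| = |K − V| = 44.3.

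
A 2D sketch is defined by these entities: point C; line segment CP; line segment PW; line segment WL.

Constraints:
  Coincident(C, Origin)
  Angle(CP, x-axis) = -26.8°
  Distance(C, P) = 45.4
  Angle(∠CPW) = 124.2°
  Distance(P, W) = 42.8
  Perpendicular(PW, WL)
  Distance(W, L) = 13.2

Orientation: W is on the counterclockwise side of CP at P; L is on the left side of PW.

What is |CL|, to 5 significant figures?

72.528

∠CPW = 124.2°, so PW runs at -26.8° + (180° − 124.2°) = 29.000° from the x-axis; with |PW| = 42.8, W = P + 42.8·(cos 29.000°, sin 29.000°) = (77.957, 0.28001). PW ⟂ WL; with |WL| = 13.2 on the left of PW, L = W + 13.2·(-0.48481, 0.87462) = (71.558, 11.825). Then |CL| = |L − C| = 72.528.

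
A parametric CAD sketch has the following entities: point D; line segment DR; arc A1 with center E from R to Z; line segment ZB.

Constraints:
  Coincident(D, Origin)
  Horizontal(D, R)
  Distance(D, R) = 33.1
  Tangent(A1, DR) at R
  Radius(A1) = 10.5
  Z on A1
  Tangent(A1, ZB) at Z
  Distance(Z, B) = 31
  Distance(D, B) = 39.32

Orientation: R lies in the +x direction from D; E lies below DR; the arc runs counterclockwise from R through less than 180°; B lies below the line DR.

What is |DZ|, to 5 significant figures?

24.226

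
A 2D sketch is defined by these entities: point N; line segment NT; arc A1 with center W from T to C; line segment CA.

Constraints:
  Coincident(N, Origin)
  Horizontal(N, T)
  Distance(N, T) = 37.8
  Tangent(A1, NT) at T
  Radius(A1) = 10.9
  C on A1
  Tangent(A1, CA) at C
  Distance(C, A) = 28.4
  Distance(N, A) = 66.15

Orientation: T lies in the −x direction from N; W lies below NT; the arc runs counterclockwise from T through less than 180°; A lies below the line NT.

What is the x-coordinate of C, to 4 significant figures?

-48.30

N is at the origin; N and T share the same y with |NT| = 37.8 and T on the −x side, so T = (-37.80, 0.000). The tangent condition forces WT to be normal to NT, so W = T + (0, -10.9) = (-37.80, -10.90). Since WC ⟂ CA (tangency), |WA| = √(10.9² + 28.4²) = 30.42 regardless of where C sits on A1. So A lies on both circle(N, 66.15) and circle(W, 30.42); the below-NT intersection is A = (-55.92, -35.33). C is the foot of the tangent from A: C = (-48.30, -7.974).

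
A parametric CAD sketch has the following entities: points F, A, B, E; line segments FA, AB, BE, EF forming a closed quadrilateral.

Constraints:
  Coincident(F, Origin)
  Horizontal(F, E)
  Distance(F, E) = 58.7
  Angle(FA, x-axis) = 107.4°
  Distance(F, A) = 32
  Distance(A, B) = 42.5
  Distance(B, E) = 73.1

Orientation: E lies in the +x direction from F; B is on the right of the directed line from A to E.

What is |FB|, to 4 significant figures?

17.88

Checks: |AB| = 42.50 ✓; |BE| = 73.10 ✓.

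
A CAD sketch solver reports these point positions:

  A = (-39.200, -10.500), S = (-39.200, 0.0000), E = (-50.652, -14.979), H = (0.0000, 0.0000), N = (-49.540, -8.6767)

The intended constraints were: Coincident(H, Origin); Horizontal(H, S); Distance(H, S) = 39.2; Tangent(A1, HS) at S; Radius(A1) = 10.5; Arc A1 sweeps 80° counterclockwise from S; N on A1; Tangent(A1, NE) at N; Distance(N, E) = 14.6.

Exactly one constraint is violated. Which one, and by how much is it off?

Distance(N, E) = 14.6 — off by 8.20.

H = (0.00, 0.00) ✓; H.y = 0.00, S.y = 0.00 ✓; |HS| = 39.20 ✓; ∠(AS, SH) = 90.00° ✓; |AS| = 10.50 ✓; bearing(A→N) − bearing(A→S) = 80.00° ✓; |AN| = 10.50 ✓; ∠(AN, NE) = 90.01° ✓; |NE| = 6.400 ✗.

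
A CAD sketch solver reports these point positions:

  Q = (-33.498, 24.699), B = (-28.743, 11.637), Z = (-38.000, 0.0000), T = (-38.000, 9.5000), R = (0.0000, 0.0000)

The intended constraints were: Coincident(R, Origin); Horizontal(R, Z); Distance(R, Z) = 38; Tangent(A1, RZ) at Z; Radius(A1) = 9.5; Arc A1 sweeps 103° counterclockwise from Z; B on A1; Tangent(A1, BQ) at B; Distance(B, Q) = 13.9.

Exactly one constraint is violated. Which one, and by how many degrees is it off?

Tangent(A1, BQ) at B — off by 7.00°.

R = (0.00, 0.00) ✓; R.y = 0.00, Z.y = 0.00 ✓; |RZ| = 38.00 ✓; ∠(TZ, ZR) = 90.00° ✓; |TZ| = 9.500 ✓; bearing(T→B) − bearing(T→Z) = 103.0° ✓; |TB| = 9.500 ✓; ∠(TB, BQ) = 83.00° ✗; |BQ| = 13.90 ✓.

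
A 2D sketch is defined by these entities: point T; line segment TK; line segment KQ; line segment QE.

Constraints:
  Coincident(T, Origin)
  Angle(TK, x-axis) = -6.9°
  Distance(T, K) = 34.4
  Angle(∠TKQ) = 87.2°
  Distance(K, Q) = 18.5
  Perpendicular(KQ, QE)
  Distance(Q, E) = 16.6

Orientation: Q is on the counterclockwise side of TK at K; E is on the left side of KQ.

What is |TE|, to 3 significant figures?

24.5

T is at the origin; TK runs at -6.9° with length 34.4, so K = 34.4·(cos -6.9°, sin -6.9°) = (34.2, -4.13). ∠TKQ = 87.2°, so KQ runs at -6.9° + (180° − 87.2°) = 85.9° from the x-axis; with |KQ| = 18.5, Q = K + 18.5·(cos 85.9°, sin 85.9°) = (35.5, 14.3). The perpendicularity gives QE at right angles to KQ; with |QE| = 16.6 on the left of KQ, E = Q + 16.6·(-0.997, 0.0715) = (18.9, 15.5). Then |TE| = |E − T| = 24.5.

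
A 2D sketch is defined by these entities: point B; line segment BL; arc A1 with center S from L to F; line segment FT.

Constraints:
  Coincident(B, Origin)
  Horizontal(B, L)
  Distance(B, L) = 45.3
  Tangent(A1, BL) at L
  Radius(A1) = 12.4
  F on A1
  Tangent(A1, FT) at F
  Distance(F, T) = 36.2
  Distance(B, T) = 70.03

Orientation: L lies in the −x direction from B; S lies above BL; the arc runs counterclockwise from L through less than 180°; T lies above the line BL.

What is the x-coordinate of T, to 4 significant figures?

-48.48

Checks: ∠(SL, LB) = 90.00° ✓; |SF| = 12.40 ✓; ∠(SF, FT) = 90.00° ✓; |FT| = 36.20 ✓; |BT| = 70.03 ✓.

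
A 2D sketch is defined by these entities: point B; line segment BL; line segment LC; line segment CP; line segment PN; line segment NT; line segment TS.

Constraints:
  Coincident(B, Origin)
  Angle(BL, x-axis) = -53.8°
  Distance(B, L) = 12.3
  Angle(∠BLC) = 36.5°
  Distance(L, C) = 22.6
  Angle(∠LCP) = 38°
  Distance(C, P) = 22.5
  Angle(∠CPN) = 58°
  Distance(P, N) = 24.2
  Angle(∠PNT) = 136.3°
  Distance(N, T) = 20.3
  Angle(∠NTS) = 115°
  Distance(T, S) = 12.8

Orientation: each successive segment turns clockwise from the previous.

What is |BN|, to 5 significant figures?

19.087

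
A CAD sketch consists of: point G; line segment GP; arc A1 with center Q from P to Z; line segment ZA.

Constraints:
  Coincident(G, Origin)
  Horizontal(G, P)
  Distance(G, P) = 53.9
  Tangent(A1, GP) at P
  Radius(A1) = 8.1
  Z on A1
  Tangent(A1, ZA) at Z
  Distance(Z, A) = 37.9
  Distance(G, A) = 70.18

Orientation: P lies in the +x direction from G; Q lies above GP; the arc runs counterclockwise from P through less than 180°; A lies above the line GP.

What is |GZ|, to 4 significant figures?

62.57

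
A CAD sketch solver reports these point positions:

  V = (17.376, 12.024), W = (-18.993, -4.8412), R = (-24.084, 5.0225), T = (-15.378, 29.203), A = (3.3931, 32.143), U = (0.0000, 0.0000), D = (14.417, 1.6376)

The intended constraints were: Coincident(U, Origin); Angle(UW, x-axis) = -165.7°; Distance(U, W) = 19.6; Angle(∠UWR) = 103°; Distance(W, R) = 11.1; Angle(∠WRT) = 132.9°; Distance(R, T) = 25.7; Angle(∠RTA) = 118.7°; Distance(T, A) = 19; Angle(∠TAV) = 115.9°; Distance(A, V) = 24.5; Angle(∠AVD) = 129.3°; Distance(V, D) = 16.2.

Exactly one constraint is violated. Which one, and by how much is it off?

Distance(V, D) = 16.2 — off by 5.40.

U = (0.00, 0.00) ✓; UW at -165.7° ✓; |UW| = 19.60 ✓; ∠UWR = 103.0° ✓; |WR| = 11.10 ✓; ∠WRT = 132.9° ✓; |RT| = 25.70 ✓; ∠RTA = 118.7° ✓; |TA| = 19.00 ✓; ∠TAV = 115.9° ✓; |AV| = 24.50 ✓; ∠AVD = 129.3° ✓; |VD| = 10.80 ✗.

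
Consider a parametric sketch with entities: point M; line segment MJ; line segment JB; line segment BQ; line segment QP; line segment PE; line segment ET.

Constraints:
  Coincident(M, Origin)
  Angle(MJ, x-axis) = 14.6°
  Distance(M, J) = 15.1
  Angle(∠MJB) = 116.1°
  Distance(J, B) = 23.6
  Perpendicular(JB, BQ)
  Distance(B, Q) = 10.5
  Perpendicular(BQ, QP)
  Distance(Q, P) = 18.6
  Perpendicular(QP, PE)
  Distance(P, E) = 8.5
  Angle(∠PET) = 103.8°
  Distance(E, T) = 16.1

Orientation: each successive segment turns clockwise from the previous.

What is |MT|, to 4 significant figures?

31.33

M is at the origin; MJ runs at 14.6° with length 15.1, so J = (14.61, 3.806). ∠MJB = 116.1° gives JB at -49.30° from the x-axis; with |JB| = 23.6, B = (30.00, -14.09). JB is perpendicular to BQ, so BQ runs at -139.3°; with |BQ| = 10.5, Q = (22.04, -20.93). BQ is perpendicular to QP, so QP runs at 130.7°; with |QP| = 18.6, P = (9.912, -6.831). The perpendicularity gives PE at right angles to QP, so PE runs at 40.70°; with |PE| = 8.5, E = (16.36, -1.289). ∠PET = 103.8° gives ET at -35.50° from the x-axis; with |ET| = 16.1, T = (29.46, -10.64). Then |MT| = |T − M| = 31.33.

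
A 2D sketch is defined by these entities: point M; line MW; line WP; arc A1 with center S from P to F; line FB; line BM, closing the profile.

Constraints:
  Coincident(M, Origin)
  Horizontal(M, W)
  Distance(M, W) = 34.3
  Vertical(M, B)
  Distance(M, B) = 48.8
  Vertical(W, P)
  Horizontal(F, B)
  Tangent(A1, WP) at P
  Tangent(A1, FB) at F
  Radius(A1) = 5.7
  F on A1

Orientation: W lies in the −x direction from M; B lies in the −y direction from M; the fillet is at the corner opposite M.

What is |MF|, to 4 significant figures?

56.56

M is at the origin; MW is horizontal with |MW| = 34.3 and W on the −x side, so W = (-34.30, 0.000). MB is vertical with |MB| = 48.8 and B on the −y side, so B = (0.000, -48.80). The virtual corner opposite M is at (-34.30, -48.80). Tangency of A1 to WP means the radius SP is perpendicular to WP and since A1 is tangent to FB there, SF ⟂ FB, with radius 5.7, so the center S sits 5.7 in from both sides at S = (-28.60, -43.10). That places the tangent points at P = (-34.30, -43.10) on WP and F = (-28.60, -48.80) on FB. Then |MF| = |F − M| = 56.56.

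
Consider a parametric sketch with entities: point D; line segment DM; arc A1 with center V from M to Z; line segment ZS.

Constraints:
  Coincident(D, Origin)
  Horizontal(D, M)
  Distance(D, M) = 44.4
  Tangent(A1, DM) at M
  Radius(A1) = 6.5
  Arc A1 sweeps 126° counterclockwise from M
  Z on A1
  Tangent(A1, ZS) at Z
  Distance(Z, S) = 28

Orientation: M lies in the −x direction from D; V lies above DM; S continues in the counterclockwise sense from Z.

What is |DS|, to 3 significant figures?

64.6

D is at the origin; DM is horizontal with |DM| = 44.4 and M on the −x side, so M = (-44.4, 0.00). Tangency of A1 to DM means the radius VM is perpendicular to DM, so V = M + (0, 6.5) = (-44.4, 6.50). On A1, M sits at bearing -90° from V; a 126° counterclockwise sweep puts Z at bearing 36°, so Z = V + 6.5·(cos 36°, sin 36°) = (-39.1, 10.3). Since A1 is tangent to ZS there, VZ ⟂ ZS, so ZS runs along (−sin 36°, cos 36°); with |ZS| = 28.0, S = (-55.6, 33.0). Then |DS| = |S − D| = 64.6.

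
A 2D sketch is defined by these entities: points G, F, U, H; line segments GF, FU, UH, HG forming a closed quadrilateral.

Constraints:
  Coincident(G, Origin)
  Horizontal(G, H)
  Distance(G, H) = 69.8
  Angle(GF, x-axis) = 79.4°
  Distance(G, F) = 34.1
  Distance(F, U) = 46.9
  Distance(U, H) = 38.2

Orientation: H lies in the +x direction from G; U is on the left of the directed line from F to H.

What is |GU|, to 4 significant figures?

63.32

Checks: |FU| = 46.90 ✓; |UH| = 38.20 ✓.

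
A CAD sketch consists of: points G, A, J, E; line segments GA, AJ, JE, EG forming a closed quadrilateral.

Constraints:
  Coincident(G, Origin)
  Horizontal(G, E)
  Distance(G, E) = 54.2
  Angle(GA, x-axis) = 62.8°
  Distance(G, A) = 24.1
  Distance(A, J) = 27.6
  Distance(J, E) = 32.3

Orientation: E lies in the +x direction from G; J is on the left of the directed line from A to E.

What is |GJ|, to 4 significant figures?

47.00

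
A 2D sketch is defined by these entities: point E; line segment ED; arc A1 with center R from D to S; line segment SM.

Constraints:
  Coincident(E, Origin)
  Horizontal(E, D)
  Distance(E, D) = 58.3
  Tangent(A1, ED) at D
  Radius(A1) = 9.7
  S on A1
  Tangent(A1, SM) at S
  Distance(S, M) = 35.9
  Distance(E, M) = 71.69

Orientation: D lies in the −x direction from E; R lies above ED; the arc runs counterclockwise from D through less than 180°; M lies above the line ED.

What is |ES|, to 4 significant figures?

50.00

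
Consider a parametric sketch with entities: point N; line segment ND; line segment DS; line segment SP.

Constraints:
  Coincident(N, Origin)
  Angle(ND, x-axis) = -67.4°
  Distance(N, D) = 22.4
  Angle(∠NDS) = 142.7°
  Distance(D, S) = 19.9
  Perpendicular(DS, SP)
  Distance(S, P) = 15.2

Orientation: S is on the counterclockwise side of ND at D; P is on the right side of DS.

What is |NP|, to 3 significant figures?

47.4

N is at the origin; ND runs at -67.4° with length 22.4, so D = 22.4·(cos -67.4°, sin -67.4°) = (8.61, -20.7). ∠NDS = 142.7°, so DS runs at -67.4° + (180° − 142.7°) = -30.1° from the x-axis; with |DS| = 19.9, S = D + 19.9·(cos -30.1°, sin -30.1°) = (25.8, -30.7). DS is perpendicular to SP; with |SP| = 15.2 on the right of DS, P = S + 15.2·(-0.502, -0.865) = (18.2, -43.8). Then |NP| = |P − N| = 47.4.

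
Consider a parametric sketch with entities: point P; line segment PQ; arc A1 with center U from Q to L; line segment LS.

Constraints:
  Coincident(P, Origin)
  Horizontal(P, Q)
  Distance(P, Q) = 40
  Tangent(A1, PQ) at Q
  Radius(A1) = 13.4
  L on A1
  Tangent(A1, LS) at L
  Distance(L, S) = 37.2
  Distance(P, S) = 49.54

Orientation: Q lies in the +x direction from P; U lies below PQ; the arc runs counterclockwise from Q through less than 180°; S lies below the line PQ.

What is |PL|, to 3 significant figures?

28.8

Checks: |UL| = 13.40 ✓; ∠(UL, LS) = 90.00° ✓; |LS| = 37.20 ✓; |PS| = 49.54 ✓.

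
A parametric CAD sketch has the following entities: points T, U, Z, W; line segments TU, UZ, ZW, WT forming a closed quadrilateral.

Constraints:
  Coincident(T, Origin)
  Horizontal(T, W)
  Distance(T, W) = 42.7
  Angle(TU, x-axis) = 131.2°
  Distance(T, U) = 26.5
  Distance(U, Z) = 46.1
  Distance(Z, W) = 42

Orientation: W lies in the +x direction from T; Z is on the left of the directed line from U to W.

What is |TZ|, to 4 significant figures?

45.50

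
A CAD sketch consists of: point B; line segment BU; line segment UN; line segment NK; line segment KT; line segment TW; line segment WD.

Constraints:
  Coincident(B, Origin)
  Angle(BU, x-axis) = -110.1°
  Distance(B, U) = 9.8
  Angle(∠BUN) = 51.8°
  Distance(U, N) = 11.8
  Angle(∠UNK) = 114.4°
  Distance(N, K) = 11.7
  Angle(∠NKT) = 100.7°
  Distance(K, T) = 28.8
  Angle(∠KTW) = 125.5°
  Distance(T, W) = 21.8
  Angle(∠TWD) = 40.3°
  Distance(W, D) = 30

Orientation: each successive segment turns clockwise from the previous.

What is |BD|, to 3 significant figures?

5.74

∠KTW = 125.5° gives TW at -77.7° from the x-axis; with |TW| = 21.8, W = (28.1, -22.1). ∠TWD = 40.3° gives WD at 143° from the x-axis; with |WD| = 30.0, D = (4.24, -3.88). Then |BD| = |D − B| = 5.74.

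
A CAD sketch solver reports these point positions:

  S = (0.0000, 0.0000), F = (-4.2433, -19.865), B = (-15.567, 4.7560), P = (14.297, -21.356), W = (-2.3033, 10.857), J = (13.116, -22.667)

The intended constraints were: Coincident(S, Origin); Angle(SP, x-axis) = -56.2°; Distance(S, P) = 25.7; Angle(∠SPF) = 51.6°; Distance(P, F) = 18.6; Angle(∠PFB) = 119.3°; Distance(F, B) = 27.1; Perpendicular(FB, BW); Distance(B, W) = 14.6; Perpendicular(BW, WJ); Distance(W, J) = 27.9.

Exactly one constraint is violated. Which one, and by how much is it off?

Distance(W, J) = 27.9 — off by 9.00.

S = (0.00, 0.00) ✓; SP at -56.20° ✓; |SP| = 25.70 ✓; ∠SPF = 51.60° ✓; |PF| = 18.60 ✓; ∠PFB = 119.3° ✓; |FB| = 27.10 ✓; ∠(FB, BW) = 90.00° ✓; |BW| = 14.60 ✓; ∠(BW, WJ) = 90.00° ✓; |WJ| = 36.90 ✗.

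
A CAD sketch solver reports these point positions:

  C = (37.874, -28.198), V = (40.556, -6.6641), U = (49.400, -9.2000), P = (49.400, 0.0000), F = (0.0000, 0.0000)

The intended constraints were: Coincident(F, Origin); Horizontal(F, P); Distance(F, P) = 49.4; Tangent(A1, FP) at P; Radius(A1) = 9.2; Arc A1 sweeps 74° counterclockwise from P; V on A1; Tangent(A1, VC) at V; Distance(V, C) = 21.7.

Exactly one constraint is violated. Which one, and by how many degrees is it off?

Tangent(A1, VC) at V — off by 8.90°.

F = (0.00, 0.00) ✓; F.y = 0.00, P.y = 0.00 ✓; |FP| = 49.40 ✓; ∠(UP, PF) = 90.00° ✓; |UP| = 9.200 ✓; bearing(U→V) − bearing(U→P) = 74.00° ✓; |UV| = 9.200 ✓; ∠(UV, VC) = 81.10° ✗; |VC| = 21.70 ✓.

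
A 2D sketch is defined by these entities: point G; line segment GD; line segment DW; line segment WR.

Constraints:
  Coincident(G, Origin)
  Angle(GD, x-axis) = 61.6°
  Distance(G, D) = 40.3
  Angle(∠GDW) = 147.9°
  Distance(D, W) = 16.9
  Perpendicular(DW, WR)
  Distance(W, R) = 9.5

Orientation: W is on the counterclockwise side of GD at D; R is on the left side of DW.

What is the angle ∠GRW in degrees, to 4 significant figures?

103.1°

G is at the origin; GD runs at 61.6° with length 40.3, so D = 40.3·(cos 61.6°, sin 61.6°) = (19.17, 35.45). ∠GDW = 147.9°, so DW runs at 61.6° + (180° − 147.9°) = 93.70° from the x-axis; with |DW| = 16.9, W = D + 16.9·(cos 93.70°, sin 93.70°) = (18.08, 52.31). DW ⟂ WR; with |WR| = 9.5 on the left of DW, R = W + 9.5·(-0.9979, -0.06453) = (8.597, 51.70). Then cos ∠GRW = RG·RW / (|RG||RW|), giving 103.1°.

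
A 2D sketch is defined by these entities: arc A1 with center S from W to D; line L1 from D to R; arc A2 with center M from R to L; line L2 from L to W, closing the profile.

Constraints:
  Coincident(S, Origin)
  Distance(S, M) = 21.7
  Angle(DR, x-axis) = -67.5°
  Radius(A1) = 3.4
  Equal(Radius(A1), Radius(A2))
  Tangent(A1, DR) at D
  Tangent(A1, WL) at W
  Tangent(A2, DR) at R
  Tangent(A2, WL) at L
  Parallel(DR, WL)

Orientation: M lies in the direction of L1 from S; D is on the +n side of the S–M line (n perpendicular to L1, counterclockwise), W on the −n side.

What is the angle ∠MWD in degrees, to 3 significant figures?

81.1°

S is at the origin and M lies 21.7 along u from S, so M = 21.7·u = (8.30, -20.0). Tangency of A1 to both parallel lines with radius 3.4 puts D and W at S ± 3.4·n: D = (3.14, 1.30), W = (-3.14, -1.30). Then cos ∠MWD = WM·WD / (|WM||WD|), giving 81.1°.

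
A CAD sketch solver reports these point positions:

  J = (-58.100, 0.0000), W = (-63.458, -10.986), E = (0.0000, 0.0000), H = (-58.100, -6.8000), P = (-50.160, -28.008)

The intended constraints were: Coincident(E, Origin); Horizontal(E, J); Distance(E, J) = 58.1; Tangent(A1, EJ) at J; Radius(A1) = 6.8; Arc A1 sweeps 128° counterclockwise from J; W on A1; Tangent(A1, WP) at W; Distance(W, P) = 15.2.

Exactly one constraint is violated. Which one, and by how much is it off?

Distance(W, P) = 15.2 — off by 6.40.

E = (0.00, 0.00) ✓; E.y = 0.00, J.y = 0.00 ✓; |EJ| = 58.10 ✓; ∠(HJ, JE) = 90.00° ✓; |HJ| = 6.800 ✓; bearing(H→W) − bearing(H→J) = 128.0° ✓; |HW| = 6.799 ✓; ∠(HW, WP) = 90.00° ✓; |WP| = 21.60 ✗.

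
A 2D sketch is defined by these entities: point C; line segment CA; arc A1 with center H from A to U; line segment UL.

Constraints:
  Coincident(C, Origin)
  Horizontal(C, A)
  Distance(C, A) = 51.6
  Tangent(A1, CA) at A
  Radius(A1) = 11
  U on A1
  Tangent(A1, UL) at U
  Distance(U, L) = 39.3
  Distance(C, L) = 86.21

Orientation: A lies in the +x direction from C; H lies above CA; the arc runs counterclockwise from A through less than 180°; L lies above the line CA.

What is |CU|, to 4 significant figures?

62.67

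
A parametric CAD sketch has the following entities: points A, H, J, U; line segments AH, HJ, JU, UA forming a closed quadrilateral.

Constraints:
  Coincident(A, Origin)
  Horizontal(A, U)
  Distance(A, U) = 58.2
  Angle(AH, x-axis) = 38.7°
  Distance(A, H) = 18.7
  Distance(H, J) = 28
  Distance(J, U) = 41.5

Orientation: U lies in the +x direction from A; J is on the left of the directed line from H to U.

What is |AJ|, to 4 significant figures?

46.51

Checks: |HJ| = 28.00 ✓; |JU| = 41.50 ✓.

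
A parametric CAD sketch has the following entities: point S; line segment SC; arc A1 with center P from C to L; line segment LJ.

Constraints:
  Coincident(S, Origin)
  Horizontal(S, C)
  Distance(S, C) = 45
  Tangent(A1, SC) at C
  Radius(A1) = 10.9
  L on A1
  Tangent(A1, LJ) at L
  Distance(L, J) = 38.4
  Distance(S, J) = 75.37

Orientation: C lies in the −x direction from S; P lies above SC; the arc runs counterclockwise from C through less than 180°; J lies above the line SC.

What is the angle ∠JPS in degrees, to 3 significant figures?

122°

S is at the origin; S and C share the same y with |SC| = 45.0 and C on the −x side, so C = (-45.0, 0.00). The tangent condition forces PC to be normal to SC, so P = C + (0, 10.9) = (-45.0, 10.9). Since PL ⟂ LJ (tangency), |PJ| = √(10.9² + 38.4²) = 39.9 regardless of where L sits on A1. So J lies on both circle(S, 75.37) and circle(P, 39.9); the above-SC intersection is J = (-57.4, 48.8). L is the foot of the tangent from J: L = (-36.0, 17.0).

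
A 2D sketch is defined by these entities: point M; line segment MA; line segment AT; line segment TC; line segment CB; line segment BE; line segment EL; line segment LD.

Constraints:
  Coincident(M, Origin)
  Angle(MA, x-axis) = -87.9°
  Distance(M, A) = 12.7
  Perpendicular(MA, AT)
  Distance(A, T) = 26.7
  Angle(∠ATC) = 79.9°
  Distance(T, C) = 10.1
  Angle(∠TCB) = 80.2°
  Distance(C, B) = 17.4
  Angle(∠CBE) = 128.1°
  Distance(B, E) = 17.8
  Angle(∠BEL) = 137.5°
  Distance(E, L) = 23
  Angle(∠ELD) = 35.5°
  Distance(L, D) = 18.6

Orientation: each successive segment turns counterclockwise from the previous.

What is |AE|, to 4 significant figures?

13.24

M is at the origin; MA runs at -87.9° with length 12.7, so A = (0.4654, -12.69). MA is perpendicular to AT, so AT runs at 2.100°; with |AT| = 26.7, T = (27.15, -11.71). ∠ATC = 79.9° gives TC at 102.2° from the x-axis; with |TC| = 10.1, C = (25.01, -1.841). ∠TCB = 80.2° gives CB at -158.0° from the x-axis; with |CB| = 17.4, B = (8.880, -8.359). ∠CBE = 128.1° gives BE at -106.1° from the x-axis; with |BE| = 17.8, E = (3.944, -25.46). Then |AE| = |E − A| = 13.24.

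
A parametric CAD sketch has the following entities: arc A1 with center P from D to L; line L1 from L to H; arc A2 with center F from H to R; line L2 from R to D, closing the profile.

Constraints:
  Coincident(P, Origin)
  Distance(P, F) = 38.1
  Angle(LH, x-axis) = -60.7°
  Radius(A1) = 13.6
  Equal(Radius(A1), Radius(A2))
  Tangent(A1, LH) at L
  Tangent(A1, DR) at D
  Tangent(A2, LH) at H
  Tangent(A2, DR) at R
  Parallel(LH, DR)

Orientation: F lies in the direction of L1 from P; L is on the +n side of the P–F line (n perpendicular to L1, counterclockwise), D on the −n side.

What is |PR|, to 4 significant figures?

40.45

The slot axis is L1's direction at -60.7°, so u = (cos -60.7°, sin -60.7°) = (0.4894, -0.8721) and n = (−sin -60.7°, cos -60.7°) = (0.8721, 0.4894). P is at the origin and F lies 38.1 along u from P, so F = 38.1·u = (18.65, -33.23). Tangency of A1 to both parallel lines with radius 13.6 puts L and D at P ± 13.6·n: L = (11.86, 6.656), D = (-11.86, -6.656). Equal radii place H and R the same way about F: H = F + 13.6·n = (30.51, -26.57), R = F − 13.6·n = (6.785, -39.88). Then |PR| = |R − P| = 40.45.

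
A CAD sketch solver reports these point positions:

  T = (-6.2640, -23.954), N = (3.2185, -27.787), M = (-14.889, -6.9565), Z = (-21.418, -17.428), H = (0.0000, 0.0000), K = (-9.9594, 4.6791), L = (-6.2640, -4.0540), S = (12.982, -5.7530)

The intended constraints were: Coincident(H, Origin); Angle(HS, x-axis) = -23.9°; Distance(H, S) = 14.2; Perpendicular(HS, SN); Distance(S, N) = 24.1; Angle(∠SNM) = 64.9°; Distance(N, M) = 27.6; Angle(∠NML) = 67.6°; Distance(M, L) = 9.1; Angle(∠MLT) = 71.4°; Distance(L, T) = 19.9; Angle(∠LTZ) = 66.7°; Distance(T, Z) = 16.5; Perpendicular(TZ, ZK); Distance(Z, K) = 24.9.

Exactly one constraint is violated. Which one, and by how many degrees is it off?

Perpendicular(TZ, ZK) — off by 4.10°.

H = (0.00, 0.00) ✓; HS at -23.90° ✓; |HS| = 14.20 ✓; ∠(HS, SN) = 90.00° ✓; |SN| = 24.10 ✓; ∠SNM = 64.90° ✓; |NM| = 27.60 ✓; ∠NML = 67.60° ✓; |ML| = 9.100 ✓; ∠MLT = 71.40° ✓; |LT| = 19.90 ✓; ∠LTZ = 66.70° ✓; |TZ| = 16.50 ✓; ∠(TZ, ZK) = 94.10° ✗; |ZK| = 24.90 ✓.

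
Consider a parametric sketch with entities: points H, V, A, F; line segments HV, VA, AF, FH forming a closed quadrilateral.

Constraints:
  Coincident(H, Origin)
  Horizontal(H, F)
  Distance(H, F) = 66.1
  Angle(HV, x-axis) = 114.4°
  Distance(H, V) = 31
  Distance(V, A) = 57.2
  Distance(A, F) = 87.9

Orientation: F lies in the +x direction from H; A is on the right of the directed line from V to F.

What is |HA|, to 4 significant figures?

33.43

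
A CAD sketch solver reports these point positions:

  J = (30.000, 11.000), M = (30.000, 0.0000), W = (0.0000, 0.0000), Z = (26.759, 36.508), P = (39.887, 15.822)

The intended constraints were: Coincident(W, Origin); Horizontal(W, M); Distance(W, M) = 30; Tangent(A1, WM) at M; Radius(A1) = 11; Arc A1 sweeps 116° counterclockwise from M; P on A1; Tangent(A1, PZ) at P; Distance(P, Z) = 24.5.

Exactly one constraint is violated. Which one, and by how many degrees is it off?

Tangent(A1, PZ) at P — off by 6.40°.

W = (0.00, 0.00) ✓; W.y = 0.00, M.y = 0.00 ✓; |WM| = 30.00 ✓; ∠(JM, MW) = 90.00° ✓; |JM| = 11.00 ✓; bearing(J→P) − bearing(J→M) = 116.0° ✓; |JP| = 11.00 ✓; ∠(JP, PZ) = 83.60° ✗; |PZ| = 24.50 ✓.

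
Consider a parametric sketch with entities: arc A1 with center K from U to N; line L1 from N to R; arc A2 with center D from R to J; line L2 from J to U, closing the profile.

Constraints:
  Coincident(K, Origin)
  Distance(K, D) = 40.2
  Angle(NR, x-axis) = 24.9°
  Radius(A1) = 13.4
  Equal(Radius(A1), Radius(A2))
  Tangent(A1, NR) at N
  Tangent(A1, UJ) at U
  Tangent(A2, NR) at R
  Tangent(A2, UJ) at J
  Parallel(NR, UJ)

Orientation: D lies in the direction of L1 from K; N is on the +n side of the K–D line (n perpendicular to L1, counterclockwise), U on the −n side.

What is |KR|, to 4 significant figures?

42.37

The slot axis is L1's direction at 24.9°, so u = (cos 24.9°, sin 24.9°) = (0.9070, 0.4210) and n = (−sin 24.9°, cos 24.9°) = (-0.4210, 0.9070). K is at the origin and D lies 40.2 along u from K, so D = 40.2·u = (36.46, 16.93). Tangency of A1 to both parallel lines with radius 13.4 puts N and U at K ± 13.4·n: N = (-5.642, 12.15), U = (5.642, -12.15). Equal radii place R and J the same way about D: R = D + 13.4·n = (30.82, 29.08), J = D − 13.4·n = (42.11, 4.771). Then |KR| = |R − K| = 42.37.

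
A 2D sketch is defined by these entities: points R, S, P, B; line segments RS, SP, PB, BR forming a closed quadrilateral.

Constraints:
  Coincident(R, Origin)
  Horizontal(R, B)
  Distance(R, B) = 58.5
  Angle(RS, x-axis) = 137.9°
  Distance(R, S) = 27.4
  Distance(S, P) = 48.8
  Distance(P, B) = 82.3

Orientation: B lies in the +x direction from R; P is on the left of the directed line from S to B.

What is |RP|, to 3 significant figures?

61.1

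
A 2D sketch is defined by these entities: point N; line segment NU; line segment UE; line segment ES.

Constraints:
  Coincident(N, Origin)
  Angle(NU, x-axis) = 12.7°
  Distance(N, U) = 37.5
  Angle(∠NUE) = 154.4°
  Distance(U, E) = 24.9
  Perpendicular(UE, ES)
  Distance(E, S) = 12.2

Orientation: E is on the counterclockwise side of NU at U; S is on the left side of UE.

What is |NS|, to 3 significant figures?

58.9

N is at the origin; NU runs at 12.7° with length 37.5, so U = 37.5·(cos 12.7°, sin 12.7°) = (36.6, 8.24). ∠NUE = 154.4°, so UE runs at 12.7° + (180° − 154.4°) = 38.3° from the x-axis; with |UE| = 24.9, E = U + 24.9·(cos 38.3°, sin 38.3°) = (56.1, 23.7). The perpendicularity gives ES at right angles to UE; with |ES| = 12.2 on the left of UE, S = E + 12.2·(-0.620, 0.785) = (48.6, 33.3). Then |NS| = |S − N| = 58.9.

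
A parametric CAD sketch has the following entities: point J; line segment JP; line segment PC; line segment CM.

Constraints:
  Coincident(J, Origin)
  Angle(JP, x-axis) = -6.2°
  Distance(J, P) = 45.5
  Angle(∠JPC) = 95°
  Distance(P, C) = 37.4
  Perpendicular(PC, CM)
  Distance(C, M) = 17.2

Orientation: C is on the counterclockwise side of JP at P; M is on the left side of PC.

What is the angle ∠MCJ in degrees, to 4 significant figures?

42.38°

∠JPC = 95.0°, so PC runs at -6.2° + (180° − 95.0°) = 78.80° from the x-axis; with |PC| = 37.4, C = P + 37.4·(cos 78.80°, sin 78.80°) = (52.50, 31.77). PC is perpendicular to CM; with |CM| = 17.2 on the left of PC, M = C + 17.2·(-0.9810, 0.1942) = (35.63, 35.11). Then cos ∠MCJ = CM·CJ / (|CM||CJ|), giving 42.38°.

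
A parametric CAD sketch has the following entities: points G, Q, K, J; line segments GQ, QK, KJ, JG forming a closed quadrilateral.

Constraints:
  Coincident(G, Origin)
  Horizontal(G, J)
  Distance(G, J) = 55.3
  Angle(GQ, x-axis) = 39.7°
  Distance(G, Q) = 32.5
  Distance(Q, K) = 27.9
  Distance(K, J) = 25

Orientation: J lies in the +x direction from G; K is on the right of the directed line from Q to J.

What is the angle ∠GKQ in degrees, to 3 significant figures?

65.6°

Checks: |QK| = 27.90 ✓; |KJ| = 25.00 ✓.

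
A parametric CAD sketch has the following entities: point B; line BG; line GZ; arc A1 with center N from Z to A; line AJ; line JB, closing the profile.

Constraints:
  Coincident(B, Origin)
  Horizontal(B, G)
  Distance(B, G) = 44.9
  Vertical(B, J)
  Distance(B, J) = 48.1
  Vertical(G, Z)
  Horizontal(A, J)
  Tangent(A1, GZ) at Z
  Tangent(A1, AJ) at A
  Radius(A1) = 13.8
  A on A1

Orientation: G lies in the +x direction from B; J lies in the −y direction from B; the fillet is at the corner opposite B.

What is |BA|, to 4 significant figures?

57.28

B is at the origin; B and G share the same y with |BG| = 44.9 and G on the +x side, so G = (44.90, 0.000). BJ is vertical with |BJ| = 48.1 and J on the −y side, so J = (0.000, -48.10). The virtual corner opposite B is at (44.90, -48.10). The tangent condition forces NZ to be normal to GZ and A1 meets AJ tangentially, so NA is at right angles to AJ, with radius 13.8, so the center N sits 13.8 in from both sides at N = (31.10, -34.30). That places the tangent points at Z = (44.90, -34.30) on GZ and A = (31.10, -48.10) on AJ. Then |BA| = |A − B| = 57.28.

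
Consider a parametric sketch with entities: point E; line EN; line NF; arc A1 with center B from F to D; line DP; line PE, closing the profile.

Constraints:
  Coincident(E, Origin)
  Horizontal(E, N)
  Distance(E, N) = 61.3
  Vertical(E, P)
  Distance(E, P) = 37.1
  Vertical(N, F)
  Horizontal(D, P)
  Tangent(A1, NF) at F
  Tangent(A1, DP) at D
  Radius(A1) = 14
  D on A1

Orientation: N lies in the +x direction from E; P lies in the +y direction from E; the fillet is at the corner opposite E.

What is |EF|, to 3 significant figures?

65.5

The virtual corner opposite E is at (61.3, 37.1). Tangency of A1 to NF means the radius BF is perpendicular to NF and tangency of A1 to DP means the radius BD is perpendicular to DP, with radius 14.0, so the center B sits 14.0 in from both sides at B = (47.3, 23.1). That places the tangent points at F = (61.3, 23.1) on NF and D = (47.3, 37.1) on DP. Then |EF| = |F − E| = 65.5.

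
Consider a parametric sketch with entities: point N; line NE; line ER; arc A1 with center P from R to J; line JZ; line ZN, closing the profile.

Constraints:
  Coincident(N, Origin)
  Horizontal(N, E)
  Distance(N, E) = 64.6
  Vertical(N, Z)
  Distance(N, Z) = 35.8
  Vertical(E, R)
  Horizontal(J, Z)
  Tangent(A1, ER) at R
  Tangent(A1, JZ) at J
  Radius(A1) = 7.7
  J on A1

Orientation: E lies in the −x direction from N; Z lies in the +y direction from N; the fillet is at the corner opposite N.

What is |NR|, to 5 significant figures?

70.447

N is at the origin; NE is horizontal with |NE| = 64.6 and E on the −x side, so E = (-64.600, 0.0000). NZ is vertical with |NZ| = 35.8 and Z on the +y side, so Z = (0.0000, 35.800). The virtual corner opposite N is at (-64.600, 35.800). Tangency of A1 to ER means the radius PR is perpendicular to ER and the tangent condition forces PJ to be normal to JZ, with radius 7.7, so the center P sits 7.7 in from both sides at P = (-56.900, 28.100). That places the tangent points at R = (-64.600, 28.100) on ER and J = (-56.900, 35.800) on JZ. Then |NR| = |R − N| = 70.447.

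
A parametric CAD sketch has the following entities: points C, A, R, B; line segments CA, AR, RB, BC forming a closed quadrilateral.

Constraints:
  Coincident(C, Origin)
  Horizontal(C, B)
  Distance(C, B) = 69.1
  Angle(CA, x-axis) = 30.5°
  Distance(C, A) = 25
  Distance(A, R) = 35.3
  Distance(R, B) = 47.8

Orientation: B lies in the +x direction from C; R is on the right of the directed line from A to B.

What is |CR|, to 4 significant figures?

34.80

C is at the origin; CB is horizontal with |CB| = 69.1 and B in +x, so B = (69.1, 0). CA runs at 30.5° with |CA| = 25.0, so A = (21.54, 12.69). R is determined by |AR| = 35.3 and |RB| = 47.8 together: it lies at the intersection of circle(A, 35.3) and circle(B, 47.8). With |AB| = 49.22, the foot of the radical line on AB is 14.06 from A and the perpendicular offset is √(35.3² − 14.06²) = 32.38. Taking the right-of-AB solution: R = (26.78, -22.22).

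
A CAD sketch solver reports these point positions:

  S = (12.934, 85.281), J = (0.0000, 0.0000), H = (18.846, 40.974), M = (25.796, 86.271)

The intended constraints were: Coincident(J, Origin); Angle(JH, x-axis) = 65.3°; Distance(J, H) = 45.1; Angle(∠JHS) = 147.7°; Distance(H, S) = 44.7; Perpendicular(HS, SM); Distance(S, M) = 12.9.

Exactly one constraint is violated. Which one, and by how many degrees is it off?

Perpendicular(HS, SM) — off by 3.20°.

J = (0.00, 0.00) ✓; JH at 65.30° ✓; |JH| = 45.10 ✓; ∠JHS = 147.7° ✓; |HS| = 44.70 ✓; ∠(HS, SM) = 93.20° ✗; |SM| = 12.90 ✓.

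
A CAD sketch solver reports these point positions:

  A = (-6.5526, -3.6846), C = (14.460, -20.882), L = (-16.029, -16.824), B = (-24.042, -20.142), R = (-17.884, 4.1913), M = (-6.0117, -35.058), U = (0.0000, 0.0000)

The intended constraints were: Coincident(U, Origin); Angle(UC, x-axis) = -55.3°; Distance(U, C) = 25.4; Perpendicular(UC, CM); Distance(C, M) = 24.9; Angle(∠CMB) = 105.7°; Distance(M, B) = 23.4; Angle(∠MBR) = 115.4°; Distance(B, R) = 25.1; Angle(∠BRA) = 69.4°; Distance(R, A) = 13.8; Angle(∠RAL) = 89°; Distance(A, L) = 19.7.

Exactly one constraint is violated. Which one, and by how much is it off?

Distance(A, L) = 19.7 — off by 3.50.

U = (0.00, 0.00) ✓; UC at -55.30° ✓; |UC| = 25.40 ✓; ∠(UC, CM) = 90.00° ✓; |CM| = 24.90 ✓; ∠CMB = 105.7° ✓; |MB| = 23.40 ✓; ∠MBR = 115.4° ✓; |BR| = 25.10 ✓; ∠BRA = 69.40° ✓; |RA| = 13.80 ✓; ∠RAL = 89.00° ✓; |AL| = 16.20 ✗.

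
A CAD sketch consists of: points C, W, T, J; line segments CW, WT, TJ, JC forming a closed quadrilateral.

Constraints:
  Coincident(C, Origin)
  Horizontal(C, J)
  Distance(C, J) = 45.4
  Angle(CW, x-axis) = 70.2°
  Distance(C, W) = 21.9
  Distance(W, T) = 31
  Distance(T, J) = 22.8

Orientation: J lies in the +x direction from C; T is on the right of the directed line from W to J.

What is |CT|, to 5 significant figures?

24.141

C is at the origin; CJ is horizontal with |CJ| = 45.4 and J in +x, so J = (45.4, 0). CW runs at 70.2° with |CW| = 21.9, so W = (7.4184, 20.605). T is determined by |WT| = 31.0 and |TJ| = 22.8 together: it lies at the intersection of circle(W, 31.0) and circle(J, 22.8). With |WJ| = 43.211, the foot of the radical line on WJ is 26.710 from W and the perpendicular offset is √(31.0² − 26.710²) = 15.734. Taking the right-of-WJ solution: T = (23.393, -5.9617).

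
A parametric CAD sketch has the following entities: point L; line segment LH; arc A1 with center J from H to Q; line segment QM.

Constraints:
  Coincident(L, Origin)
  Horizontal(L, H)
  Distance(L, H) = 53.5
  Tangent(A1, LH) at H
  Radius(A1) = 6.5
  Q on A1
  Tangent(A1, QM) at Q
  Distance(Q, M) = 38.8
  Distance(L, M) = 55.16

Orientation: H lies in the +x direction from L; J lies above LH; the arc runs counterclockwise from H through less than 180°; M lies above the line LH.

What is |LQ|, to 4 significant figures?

59.67

Checks: |JQ| = 6.500 ✓; ∠(JQ, QM) = 90.00° ✓; |QM| = 38.80 ✓; |LM| = 55.16 ✓.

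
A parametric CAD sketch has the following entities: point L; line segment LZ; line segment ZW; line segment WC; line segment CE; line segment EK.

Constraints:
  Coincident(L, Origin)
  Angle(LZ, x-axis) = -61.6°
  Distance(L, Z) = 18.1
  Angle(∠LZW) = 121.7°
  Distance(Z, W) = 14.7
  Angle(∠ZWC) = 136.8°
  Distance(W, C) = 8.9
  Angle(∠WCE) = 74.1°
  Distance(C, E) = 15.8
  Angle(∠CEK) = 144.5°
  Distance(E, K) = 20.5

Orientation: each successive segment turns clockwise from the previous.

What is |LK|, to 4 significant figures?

4.346

L is at the origin; LZ runs at -61.6° with length 18.1, so Z = (8.609, -15.92). ∠LZW = 121.7° gives ZW at -119.9° from the x-axis; with |ZW| = 14.7, W = (1.281, -28.67). ∠ZWC = 136.8° gives WC at -163.1° from the x-axis; with |WC| = 8.9, C = (-7.235, -31.25). ∠WCE = 74.1° gives CE at 91.00° from the x-axis; with |CE| = 15.8, E = (-7.510, -15.45). ∠CEK = 144.5° gives EK at 55.50° from the x-axis; with |EK| = 20.5, K = (4.101, 1.440). Then |LK| = |K − L| = 4.346.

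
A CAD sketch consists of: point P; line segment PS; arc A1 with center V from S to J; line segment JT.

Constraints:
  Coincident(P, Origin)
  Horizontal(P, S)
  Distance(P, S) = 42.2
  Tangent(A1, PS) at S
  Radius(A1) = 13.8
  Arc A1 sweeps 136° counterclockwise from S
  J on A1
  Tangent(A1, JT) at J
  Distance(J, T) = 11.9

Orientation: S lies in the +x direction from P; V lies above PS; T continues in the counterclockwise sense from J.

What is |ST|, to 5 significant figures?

32.010

On A1, S sits at bearing -90° from V; a 136° counterclockwise sweep puts J at bearing 46°, so J = V + 13.8·(cos 46°, sin 46°) = (51.786, 23.727). The tangent condition forces VJ to be normal to JT, so JT runs along (−sin 46°, cos 46°); with |JT| = 11.9, T = (43.226, 31.993). Then |ST| = |T − S| = 32.010.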